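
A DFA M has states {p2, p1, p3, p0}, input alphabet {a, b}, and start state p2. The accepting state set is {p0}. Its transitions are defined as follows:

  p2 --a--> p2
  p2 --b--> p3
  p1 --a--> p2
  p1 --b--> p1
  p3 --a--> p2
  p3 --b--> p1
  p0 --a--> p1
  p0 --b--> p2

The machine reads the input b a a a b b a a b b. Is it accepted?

No

p2 → p3 → p2 → p2 → p2 → p3 → p1 → p2 → p2 → p3 → p1
End state p1 is not accepting.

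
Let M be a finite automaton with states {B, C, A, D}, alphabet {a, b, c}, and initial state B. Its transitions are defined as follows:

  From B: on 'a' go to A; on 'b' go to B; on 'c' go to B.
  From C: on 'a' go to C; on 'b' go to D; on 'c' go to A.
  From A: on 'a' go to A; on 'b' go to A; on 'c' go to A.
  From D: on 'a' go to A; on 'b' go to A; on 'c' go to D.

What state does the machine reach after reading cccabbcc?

A

start at B
read 'c': B → B
read 'c': B → B
read 'c': B → B
read 'a': B → A
read 'b': A → A
read 'b': A → A
read 'c': A → A
read 'c': A → A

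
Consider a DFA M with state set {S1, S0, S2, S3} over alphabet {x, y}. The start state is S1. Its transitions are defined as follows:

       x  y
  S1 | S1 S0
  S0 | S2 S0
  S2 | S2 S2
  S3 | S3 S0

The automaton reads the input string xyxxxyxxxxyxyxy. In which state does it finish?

S2

start at S1
read 'x': S1 → S1
read 'y': S1 → S0
read 'x': S0 → S2
read 'x': S2 → S2
read 'x': S2 → S2
read 'y': S2 → S2
read 'x': S2 → S2
read 'x': S2 → S2
read 'x': S2 → S2
read 'x': S2 → S2
read 'y': S2 → S2
read 'x': S2 → S2
read 'y': S2 → S2
read 'x': S2 → S2
read 'y': S2 → S2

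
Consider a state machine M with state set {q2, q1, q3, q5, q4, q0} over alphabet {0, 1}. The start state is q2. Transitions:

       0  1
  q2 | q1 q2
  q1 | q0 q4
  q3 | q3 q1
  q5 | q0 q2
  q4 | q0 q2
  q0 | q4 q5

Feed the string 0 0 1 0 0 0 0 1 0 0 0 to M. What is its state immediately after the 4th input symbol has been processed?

q0

start at q2
read '0': q2 → q1
read '0': q1 → q0
read '1': q0 → q5
read '0': q5 → q0
After 4 symbols: q0.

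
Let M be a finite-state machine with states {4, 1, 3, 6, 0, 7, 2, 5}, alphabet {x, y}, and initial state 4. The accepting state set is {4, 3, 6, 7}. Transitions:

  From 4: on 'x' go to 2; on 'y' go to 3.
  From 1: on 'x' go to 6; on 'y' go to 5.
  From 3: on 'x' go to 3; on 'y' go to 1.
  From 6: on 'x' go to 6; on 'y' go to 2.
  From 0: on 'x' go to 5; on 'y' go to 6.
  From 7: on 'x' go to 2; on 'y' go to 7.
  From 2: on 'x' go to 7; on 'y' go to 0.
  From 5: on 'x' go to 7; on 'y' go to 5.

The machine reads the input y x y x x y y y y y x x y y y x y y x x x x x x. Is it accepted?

4 → 3 → 3 → 1 → 6 → 6 → 2 → 0 → 6 → 2 → 0 → 5 → 7 → 7 → 7 → 7 → 2 → 0 → 6 → 6 → 6 → 6 → 6 → 6 → 6
End state 6 is accepting.

Yes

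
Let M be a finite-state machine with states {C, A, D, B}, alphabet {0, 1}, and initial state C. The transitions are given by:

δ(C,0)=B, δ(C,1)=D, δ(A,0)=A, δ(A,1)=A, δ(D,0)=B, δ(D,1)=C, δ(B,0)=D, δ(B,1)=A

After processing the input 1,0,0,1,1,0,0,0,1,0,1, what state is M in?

A

C → D → B → D → C → D → B → D → B → A → A → A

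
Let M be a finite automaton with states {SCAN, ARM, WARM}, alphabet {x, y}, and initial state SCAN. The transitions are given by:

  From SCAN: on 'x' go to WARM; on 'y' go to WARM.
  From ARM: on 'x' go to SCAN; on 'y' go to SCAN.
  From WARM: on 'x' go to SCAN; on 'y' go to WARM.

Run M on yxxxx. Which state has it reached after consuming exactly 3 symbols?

WARM

start at SCAN
read 'y': SCAN → WARM
read 'x': WARM → SCAN
read 'x': SCAN → WARM
After 3 symbols: WARM.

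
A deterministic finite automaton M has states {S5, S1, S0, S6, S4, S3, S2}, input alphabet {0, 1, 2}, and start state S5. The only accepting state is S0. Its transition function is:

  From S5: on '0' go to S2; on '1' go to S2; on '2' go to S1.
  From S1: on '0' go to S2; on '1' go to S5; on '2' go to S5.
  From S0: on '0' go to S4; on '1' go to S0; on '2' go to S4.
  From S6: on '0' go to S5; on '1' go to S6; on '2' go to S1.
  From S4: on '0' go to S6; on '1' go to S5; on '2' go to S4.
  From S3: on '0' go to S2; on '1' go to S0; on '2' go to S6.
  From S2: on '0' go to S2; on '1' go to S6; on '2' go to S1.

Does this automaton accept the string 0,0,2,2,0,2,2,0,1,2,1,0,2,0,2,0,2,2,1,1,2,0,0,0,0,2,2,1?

No

Trace: S5 -0-> S2 -0-> S2 -2-> S1 -2-> S5 -0-> S2 -2-> S1 -2-> S5 -0-> S2 -1-> S6 -2-> S1 -1-> S5 -0-> S2 -2-> S1 -0-> S2 -2-> S1 -0-> S2 -2-> S1 -2-> S5 -1-> S2 -1-> S6 -2-> S1 -0-> S2 -0-> S2 -0-> S2 -0-> S2 -2-> S1 -2-> S5 -1-> S2
End state S2 is not accepting.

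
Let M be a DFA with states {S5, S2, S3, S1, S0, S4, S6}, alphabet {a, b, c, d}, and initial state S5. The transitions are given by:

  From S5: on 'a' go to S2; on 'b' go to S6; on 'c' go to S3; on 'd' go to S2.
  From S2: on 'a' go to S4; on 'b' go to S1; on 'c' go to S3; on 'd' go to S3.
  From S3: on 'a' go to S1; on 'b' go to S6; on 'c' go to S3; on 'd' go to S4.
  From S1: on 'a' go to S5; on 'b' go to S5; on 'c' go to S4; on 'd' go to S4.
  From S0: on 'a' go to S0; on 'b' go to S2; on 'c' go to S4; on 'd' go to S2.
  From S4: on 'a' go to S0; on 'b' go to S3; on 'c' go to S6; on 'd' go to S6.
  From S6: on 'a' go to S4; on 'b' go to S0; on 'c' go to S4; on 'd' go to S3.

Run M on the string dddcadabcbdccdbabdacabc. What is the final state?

S3

start at S5
read 'd': S5 → S2
read 'd': S2 → S3
read 'd': S3 → S4
read 'c': S4 → S6
read 'a': S6 → S4
read 'd': S4 → S6
read 'a': S6 → S4
read 'b': S4 → S3
read 'c': S3 → S3
read 'b': S3 → S6
read 'd': S6 → S3
read 'c': S3 → S3
read 'c': S3 → S3
read 'd': S3 → S4
read 'b': S4 → S3
read 'a': S3 → S1
read 'b': S1 → S5
read 'd': S5 → S2
read 'a': S2 → S4
read 'c': S4 → S6
read 'a': S6 → S4
read 'b': S4 → S3
read 'c': S3 → S3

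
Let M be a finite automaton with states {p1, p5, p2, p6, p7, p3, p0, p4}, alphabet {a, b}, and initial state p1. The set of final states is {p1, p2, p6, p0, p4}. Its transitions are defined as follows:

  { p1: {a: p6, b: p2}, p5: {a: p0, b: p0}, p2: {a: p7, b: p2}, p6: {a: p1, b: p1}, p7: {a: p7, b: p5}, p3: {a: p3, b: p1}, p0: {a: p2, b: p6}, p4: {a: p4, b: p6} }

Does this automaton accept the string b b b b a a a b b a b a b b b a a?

Yes

start at p1
read 'b': p1 → p2
read 'b': p2 → p2
read 'b': p2 → p2
read 'b': p2 → p2
read 'a': p2 → p7
read 'a': p7 → p7
read 'a': p7 → p7
read 'b': p7 → p5
read 'b': p5 → p0
read 'a': p0 → p2
read 'b': p2 → p2
read 'a': p2 → p7
read 'b': p7 → p5
read 'b': p5 → p0
read 'b': p0 → p6
read 'a': p6 → p1
read 'a': p1 → p6
End state p6 is accepting.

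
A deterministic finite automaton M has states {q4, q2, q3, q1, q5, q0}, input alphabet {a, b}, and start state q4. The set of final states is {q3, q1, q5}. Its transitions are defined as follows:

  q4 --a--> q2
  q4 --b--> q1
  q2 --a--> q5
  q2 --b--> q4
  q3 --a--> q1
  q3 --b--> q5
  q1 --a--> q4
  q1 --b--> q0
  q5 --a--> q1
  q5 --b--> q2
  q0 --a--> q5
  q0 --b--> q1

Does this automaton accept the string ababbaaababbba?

No

q4 → q2 → q4 → q2 → q4 → q1 → q4 → q2 → q5 → q2 → q5 → q2 → q4 → q1 → q4
End state q4 is not accepting.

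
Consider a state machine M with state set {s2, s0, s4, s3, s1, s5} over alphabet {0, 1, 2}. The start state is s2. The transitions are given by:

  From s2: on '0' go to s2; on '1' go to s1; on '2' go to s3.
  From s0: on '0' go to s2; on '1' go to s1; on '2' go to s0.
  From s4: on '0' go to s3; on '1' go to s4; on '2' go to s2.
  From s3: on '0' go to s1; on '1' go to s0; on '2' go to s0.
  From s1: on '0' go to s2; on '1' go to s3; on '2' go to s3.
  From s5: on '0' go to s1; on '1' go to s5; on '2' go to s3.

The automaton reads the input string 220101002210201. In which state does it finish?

Trace: s2 -2-> s3 -2-> s0 -0-> s2 -1-> s1 -0-> s2 -1-> s1 -0-> s2 -0-> s2 -2-> s3 -2-> s0 -1-> s1 -0-> s2 -2-> s3 -0-> s1 -1-> s3

s3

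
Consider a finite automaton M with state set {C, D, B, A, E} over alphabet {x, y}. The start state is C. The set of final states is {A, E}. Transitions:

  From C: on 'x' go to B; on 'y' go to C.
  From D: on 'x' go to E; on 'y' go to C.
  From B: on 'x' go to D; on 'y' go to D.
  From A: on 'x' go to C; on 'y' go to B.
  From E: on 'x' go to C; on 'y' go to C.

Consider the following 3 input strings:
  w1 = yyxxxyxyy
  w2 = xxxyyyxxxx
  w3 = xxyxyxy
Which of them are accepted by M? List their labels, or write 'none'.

w1: Trace: C -y-> C -y-> C -x-> B -x-> D -x-> E -y-> C -x-> B -y-> D -y-> C  → end C, rejected
w2: Trace: C -x-> B -x-> D -x-> E -y-> C -y-> C -y-> C -x-> B -x-> D -x-> E -x-> C  → end C, rejected
w3: Trace: C -x-> B -x-> D -y-> C -x-> B -y-> D -x-> E -y-> C  → end C, rejected

none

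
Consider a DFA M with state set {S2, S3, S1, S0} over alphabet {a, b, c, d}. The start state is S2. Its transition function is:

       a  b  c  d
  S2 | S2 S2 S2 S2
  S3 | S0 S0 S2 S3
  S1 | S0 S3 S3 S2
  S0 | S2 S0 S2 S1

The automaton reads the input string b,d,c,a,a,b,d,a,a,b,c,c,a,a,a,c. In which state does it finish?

S2 → S2 → S2 → S2 → S2 → S2 → S2 → S2 → S2 → S2 → S2 → S2 → S2 → S2 → S2 → S2 → S2

S2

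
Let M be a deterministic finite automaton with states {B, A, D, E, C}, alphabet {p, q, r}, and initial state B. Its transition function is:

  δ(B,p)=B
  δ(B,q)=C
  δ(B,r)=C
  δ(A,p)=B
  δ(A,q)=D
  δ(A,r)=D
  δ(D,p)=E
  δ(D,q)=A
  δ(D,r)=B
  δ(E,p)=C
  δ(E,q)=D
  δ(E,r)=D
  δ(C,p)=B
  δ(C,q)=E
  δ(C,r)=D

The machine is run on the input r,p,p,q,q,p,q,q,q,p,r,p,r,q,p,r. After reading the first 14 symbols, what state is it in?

B → C → B → B → C → E → C → E → D → A → B → C → B → C → E
After 14 symbols: E.

E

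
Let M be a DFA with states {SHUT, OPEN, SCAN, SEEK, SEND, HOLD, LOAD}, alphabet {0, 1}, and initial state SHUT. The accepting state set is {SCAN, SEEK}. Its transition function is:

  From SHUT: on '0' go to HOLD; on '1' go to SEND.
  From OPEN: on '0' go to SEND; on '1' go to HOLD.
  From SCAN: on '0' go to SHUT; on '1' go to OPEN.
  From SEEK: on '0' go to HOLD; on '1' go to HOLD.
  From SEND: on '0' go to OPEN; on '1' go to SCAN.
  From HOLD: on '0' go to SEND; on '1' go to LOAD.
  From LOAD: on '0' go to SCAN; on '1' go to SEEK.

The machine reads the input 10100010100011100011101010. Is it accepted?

No

Trace: SHUT -1-> SEND -0-> OPEN -1-> HOLD -0-> SEND -0-> OPEN -0-> SEND -1-> SCAN -0-> SHUT -1-> SEND -0-> OPEN -0-> SEND -0-> OPEN -1-> HOLD -1-> LOAD -1-> SEEK -0-> HOLD -0-> SEND -0-> OPEN -1-> HOLD -1-> LOAD -1-> SEEK -0-> HOLD -1-> LOAD -0-> SCAN -1-> OPEN -0-> SEND
End state SEND is not accepting.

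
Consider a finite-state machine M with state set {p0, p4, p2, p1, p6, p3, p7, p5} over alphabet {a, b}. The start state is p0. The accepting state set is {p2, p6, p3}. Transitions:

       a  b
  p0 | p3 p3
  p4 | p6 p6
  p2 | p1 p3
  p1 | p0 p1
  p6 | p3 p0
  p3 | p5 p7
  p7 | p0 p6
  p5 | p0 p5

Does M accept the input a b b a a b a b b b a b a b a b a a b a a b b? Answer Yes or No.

Yes

p0 → p3 → p7 → p6 → p3 → p5 → p5 → p0 → p3 → p7 → p6 → p3 → p7 → p0 → p3 → p5 → p5 → p0 → p3 → p7 → p0 → p3 → p7 → p6
End state p6 is accepting.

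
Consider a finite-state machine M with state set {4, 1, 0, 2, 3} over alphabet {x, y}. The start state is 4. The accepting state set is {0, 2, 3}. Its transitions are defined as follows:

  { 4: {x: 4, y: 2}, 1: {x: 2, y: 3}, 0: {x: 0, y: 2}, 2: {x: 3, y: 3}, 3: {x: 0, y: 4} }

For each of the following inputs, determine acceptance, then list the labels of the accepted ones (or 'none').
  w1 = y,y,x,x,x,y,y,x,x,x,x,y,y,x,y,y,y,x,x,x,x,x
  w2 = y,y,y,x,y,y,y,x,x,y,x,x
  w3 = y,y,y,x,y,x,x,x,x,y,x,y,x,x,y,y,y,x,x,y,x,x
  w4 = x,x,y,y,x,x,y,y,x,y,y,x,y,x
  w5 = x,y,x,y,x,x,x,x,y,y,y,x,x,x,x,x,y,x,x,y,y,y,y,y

w1: Trace: 4 -y-> 2 -y-> 3 -x-> 0 -x-> 0 -x-> 0 -y-> 2 -y-> 3 -x-> 0 -x-> 0 -x-> 0 -x-> 0 -y-> 2 -y-> 3 -x-> 0 -y-> 2 -y-> 3 -y-> 4 -x-> 4 -x-> 4 -x-> 4 -x-> 4 -x-> 4  → end 4, rejected
w2: Trace: 4 -y-> 2 -y-> 3 -y-> 4 -x-> 4 -y-> 2 -y-> 3 -y-> 4 -x-> 4 -x-> 4 -y-> 2 -x-> 3 -x-> 0  → end 0, accepted
w3: Trace: 4 -y-> 2 -y-> 3 -y-> 4 -x-> 4 -y-> 2 -x-> 3 -x-> 0 -x-> 0 -x-> 0 -y-> 2 -x-> 3 -y-> 4 -x-> 4 -x-> 4 -y-> 2 -y-> 3 -y-> 4 -x-> 4 -x-> 4 -y-> 2 -x-> 3 -x-> 0  → end 0, accepted
w4: Trace: 4 -x-> 4 -x-> 4 -y-> 2 -y-> 3 -x-> 0 -x-> 0 -y-> 2 -y-> 3 -x-> 0 -y-> 2 -y-> 3 -x-> 0 -y-> 2 -x-> 3  → end 3, accepted
w5: Trace: 4 -x-> 4 -y-> 2 -x-> 3 -y-> 4 -x-> 4 -x-> 4 -x-> 4 -x-> 4 -y-> 2 -y-> 3 -y-> 4 -x-> 4 -x-> 4 -x-> 4 -x-> 4 -x-> 4 -y-> 2 -x-> 3 -x-> 0 -y-> 2 -y-> 3 -y-> 4 -y-> 2 -y-> 3  → end 3, accepted

w2, w3, w4, w5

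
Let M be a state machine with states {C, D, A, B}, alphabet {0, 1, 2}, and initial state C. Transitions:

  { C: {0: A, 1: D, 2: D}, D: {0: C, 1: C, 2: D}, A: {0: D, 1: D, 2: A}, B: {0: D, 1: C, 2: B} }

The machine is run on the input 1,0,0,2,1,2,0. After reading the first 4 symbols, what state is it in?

Trace: C -1-> D -0-> C -0-> A -2-> A
After 4 symbols: A.

A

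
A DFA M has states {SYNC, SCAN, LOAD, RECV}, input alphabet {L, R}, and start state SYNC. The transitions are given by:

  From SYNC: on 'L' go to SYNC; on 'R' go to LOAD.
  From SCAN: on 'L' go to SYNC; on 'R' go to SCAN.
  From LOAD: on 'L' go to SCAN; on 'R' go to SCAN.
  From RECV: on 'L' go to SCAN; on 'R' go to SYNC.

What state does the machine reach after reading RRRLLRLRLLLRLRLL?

SYNC

start at SYNC
read 'R': SYNC → LOAD
read 'R': LOAD → SCAN
read 'R': SCAN → SCAN
read 'L': SCAN → SYNC
read 'L': SYNC → SYNC
read 'R': SYNC → LOAD
read 'L': LOAD → SCAN
read 'R': SCAN → SCAN
read 'L': SCAN → SYNC
read 'L': SYNC → SYNC
read 'L': SYNC → SYNC
read 'R': SYNC → LOAD
read 'L': LOAD → SCAN
read 'R': SCAN → SCAN
read 'L': SCAN → SYNC
read 'L': SYNC → SYNC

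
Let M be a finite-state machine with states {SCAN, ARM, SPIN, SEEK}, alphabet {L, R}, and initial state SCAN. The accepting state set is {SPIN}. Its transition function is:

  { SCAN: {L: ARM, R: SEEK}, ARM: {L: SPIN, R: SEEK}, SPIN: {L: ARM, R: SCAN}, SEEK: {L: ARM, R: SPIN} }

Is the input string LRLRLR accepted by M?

start at SCAN
read 'L': SCAN → ARM
read 'R': ARM → SEEK
read 'L': SEEK → ARM
read 'R': ARM → SEEK
read 'L': SEEK → ARM
read 'R': ARM → SEEK
End state SEEK is not accepting.

No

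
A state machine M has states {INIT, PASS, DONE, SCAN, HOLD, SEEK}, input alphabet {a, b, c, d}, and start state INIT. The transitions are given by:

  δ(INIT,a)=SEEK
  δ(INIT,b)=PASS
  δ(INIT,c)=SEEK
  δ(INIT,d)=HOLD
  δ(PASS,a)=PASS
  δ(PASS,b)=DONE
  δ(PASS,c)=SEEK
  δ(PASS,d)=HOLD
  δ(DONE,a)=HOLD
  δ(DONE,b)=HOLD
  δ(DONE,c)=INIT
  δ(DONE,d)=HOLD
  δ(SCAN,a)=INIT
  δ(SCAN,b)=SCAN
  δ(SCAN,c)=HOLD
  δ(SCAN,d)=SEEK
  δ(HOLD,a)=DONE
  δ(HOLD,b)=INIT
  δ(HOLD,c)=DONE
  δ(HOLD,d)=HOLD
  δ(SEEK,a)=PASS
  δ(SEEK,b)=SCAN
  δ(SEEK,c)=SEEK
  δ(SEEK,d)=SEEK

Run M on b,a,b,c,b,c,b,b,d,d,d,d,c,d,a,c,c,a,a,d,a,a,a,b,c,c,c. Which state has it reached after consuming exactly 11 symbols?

SEEK

INIT → PASS → PASS → DONE → INIT → PASS → SEEK → SCAN → SCAN → SEEK → SEEK → SEEK
After 11 symbols: SEEK.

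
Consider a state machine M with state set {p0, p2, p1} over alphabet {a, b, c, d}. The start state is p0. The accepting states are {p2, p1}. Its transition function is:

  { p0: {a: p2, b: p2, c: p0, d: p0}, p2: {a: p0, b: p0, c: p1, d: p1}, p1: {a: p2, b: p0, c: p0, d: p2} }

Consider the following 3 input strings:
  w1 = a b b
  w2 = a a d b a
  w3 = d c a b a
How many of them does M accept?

2

w1: Trace: p0 -a-> p2 -b-> p0 -b-> p2  → end p2, accepted
w2: Trace: p0 -a-> p2 -a-> p0 -d-> p0 -b-> p2 -a-> p0  → end p0, rejected
w3: Trace: p0 -d-> p0 -c-> p0 -a-> p2 -b-> p0 -a-> p2  → end p2, accepted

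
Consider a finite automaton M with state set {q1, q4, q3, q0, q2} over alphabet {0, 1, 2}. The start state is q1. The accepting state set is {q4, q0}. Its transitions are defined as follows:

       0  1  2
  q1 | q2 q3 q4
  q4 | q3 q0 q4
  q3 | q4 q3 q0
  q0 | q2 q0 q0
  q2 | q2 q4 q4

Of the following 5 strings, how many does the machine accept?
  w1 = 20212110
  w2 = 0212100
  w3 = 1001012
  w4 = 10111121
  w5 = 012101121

3

w1:
  start at q1
  read '2': q1 → q4
  read '0': q4 → q3
  read '2': q3 → q0
  read '1': q0 → q0
  read '2': q0 → q0
  read '1': q0 → q0
  read '1': q0 → q0
  read '0': q0 → q2
  end q2, rejected
w2:
  start at q1
  read '0': q1 → q2
  read '2': q2 → q4
  read '1': q4 → q0
  read '2': q0 → q0
  read '1': q0 → q0
  read '0': q0 → q2
  read '0': q2 → q2
  end q2, rejected
w3:
  start at q1
  read '1': q1 → q3
  read '0': q3 → q4
  read '0': q4 → q3
  read '1': q3 → q3
  read '0': q3 → q4
  read '1': q4 → q0
  read '2': q0 → q0
  end q0, accepted
w4:
  start at q1
  read '1': q1 → q3
  read '0': q3 → q4
  read '1': q4 → q0
  read '1': q0 → q0
  read '1': q0 → q0
  read '1': q0 → q0
  read '2': q0 → q0
  read '1': q0 → q0
  end q0, accepted
w5:
  start at q1
  read '0': q1 → q2
  read '1': q2 → q4
  read '2': q4 → q4
  read '1': q4 → q0
  read '0': q0 → q2
  read '1': q2 → q4
  read '1': q4 → q0
  read '2': q0 → q0
  read '1': q0 → q0
  end q0, accepted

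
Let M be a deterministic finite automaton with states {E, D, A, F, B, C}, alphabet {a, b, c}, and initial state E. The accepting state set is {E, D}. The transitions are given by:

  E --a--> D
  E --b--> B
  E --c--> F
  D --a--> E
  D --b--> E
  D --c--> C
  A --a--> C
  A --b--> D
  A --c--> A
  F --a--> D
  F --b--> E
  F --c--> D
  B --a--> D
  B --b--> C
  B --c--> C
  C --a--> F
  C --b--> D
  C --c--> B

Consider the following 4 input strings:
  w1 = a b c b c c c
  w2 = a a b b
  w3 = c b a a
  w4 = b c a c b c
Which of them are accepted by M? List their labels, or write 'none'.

w3

w1: E → D → E → F → E → F → D → C  → end C, rejected
w2: E → D → E → B → C  → end C, rejected
w3: E → F → E → D → E  → end E, accepted
w4: E → B → C → F → D → E → F  → end F, rejected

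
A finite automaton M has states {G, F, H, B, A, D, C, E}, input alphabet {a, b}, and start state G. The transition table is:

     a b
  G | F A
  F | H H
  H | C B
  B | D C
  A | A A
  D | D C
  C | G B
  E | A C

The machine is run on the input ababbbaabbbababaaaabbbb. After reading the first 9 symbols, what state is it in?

start at G
read 'a': G → F
read 'b': F → H
read 'a': H → C
read 'b': C → B
read 'b': B → C
read 'b': C → B
read 'a': B → D
read 'a': D → D
read 'b': D → C
After 9 symbols: C.

C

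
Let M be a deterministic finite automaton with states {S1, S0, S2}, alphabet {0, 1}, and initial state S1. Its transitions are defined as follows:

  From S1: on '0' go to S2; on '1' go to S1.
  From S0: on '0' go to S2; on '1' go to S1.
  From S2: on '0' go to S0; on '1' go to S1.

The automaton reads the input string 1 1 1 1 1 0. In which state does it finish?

start at S1
read '1': S1 → S1
read '1': S1 → S1
read '1': S1 → S1
read '1': S1 → S1
read '1': S1 → S1
read '0': S1 → S2

S2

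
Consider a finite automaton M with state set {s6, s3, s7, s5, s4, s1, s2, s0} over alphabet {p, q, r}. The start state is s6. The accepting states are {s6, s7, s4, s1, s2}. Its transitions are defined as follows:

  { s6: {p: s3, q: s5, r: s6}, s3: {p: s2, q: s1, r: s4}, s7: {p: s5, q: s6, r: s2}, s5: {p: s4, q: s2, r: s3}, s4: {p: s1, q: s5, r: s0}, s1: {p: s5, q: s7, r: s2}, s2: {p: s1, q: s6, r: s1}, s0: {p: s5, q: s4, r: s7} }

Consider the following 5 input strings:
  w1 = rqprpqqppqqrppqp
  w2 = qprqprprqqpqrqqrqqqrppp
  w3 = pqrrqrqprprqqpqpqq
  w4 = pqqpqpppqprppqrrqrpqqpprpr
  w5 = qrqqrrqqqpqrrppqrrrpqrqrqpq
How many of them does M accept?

4

w1: Trace: s6 -r-> s6 -q-> s5 -p-> s4 -r-> s0 -p-> s5 -q-> s2 -q-> s6 -p-> s3 -p-> s2 -q-> s6 -q-> s5 -r-> s3 -p-> s2 -p-> s1 -q-> s7 -p-> s5  → end s5, rejected
w2: Trace: s6 -q-> s5 -p-> s4 -r-> s0 -q-> s4 -p-> s1 -r-> s2 -p-> s1 -r-> s2 -q-> s6 -q-> s5 -p-> s4 -q-> s5 -r-> s3 -q-> s1 -q-> s7 -r-> s2 -q-> s6 -q-> s5 -q-> s2 -r-> s1 -p-> s5 -p-> s4 -p-> s1  → end s1, accepted
w3: Trace: s6 -p-> s3 -q-> s1 -r-> s2 -r-> s1 -q-> s7 -r-> s2 -q-> s6 -p-> s3 -r-> s4 -p-> s1 -r-> s2 -q-> s6 -q-> s5 -p-> s4 -q-> s5 -p-> s4 -q-> s5 -q-> s2  → end s2, accepted
w4: Trace: s6 -p-> s3 -q-> s1 -q-> s7 -p-> s5 -q-> s2 -p-> s1 -p-> s5 -p-> s4 -q-> s5 -p-> s4 -r-> s0 -p-> s5 -p-> s4 -q-> s5 -r-> s3 -r-> s4 -q-> s5 -r-> s3 -p-> s2 -q-> s6 -q-> s5 -p-> s4 -p-> s1 -r-> s2 -p-> s1 -r-> s2  → end s2, accepted
w5: Trace: s6 -q-> s5 -r-> s3 -q-> s1 -q-> s7 -r-> s2 -r-> s1 -q-> s7 -q-> s6 -q-> s5 -p-> s4 -q-> s5 -r-> s3 -r-> s4 -p-> s1 -p-> s5 -q-> s2 -r-> s1 -r-> s2 -r-> s1 -p-> s5 -q-> s2 -r-> s1 -q-> s7 -r-> s2 -q-> s6 -p-> s3 -q-> s1  → end s1, accepted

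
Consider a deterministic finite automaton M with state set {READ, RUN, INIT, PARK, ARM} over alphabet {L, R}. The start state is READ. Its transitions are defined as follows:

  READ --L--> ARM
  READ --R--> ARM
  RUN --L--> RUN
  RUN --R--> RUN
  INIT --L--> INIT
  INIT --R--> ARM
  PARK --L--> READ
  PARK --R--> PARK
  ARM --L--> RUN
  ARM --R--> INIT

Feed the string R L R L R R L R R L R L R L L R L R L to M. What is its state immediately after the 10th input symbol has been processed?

READ → ARM → RUN → RUN → RUN → RUN → RUN → RUN → RUN → RUN → RUN
After 10 symbols: RUN.

RUN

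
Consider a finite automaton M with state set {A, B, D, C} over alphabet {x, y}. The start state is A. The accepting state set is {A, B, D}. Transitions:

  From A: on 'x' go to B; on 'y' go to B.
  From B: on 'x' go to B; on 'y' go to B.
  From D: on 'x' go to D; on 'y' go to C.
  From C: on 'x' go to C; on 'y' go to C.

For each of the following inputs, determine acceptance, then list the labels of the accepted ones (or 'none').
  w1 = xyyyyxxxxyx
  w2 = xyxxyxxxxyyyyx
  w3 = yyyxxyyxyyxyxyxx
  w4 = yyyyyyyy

w1, w2, w3, w4

w1:
  start at A
  read 'x': A → B
  read 'y': B → B
  read 'y': B → B
  read 'y': B → B
  read 'y': B → B
  read 'x': B → B
  read 'x': B → B
  read 'x': B → B
  read 'x': B → B
  read 'y': B → B
  read 'x': B → B
  end B, accepted
w2:
  start at A
  read 'x': A → B
  read 'y': B → B
  read 'x': B → B
  read 'x': B → B
  read 'y': B → B
  read 'x': B → B
  read 'x': B → B
  read 'x': B → B
  read 'x': B → B
  read 'y': B → B
  read 'y': B → B
  read 'y': B → B
  read 'y': B → B
  read 'x': B → B
  end B, accepted
w3:
  start at A
  read 'y': A → B
  read 'y': B → B
  read 'y': B → B
  read 'x': B → B
  read 'x': B → B
  read 'y': B → B
  read 'y': B → B
  read 'x': B → B
  read 'y': B → B
  read 'y': B → B
  read 'x': B → B
  read 'y': B → B
  read 'x': B → B
  read 'y': B → B
  read 'x': B → B
  read 'x': B → B
  end B, accepted
w4:
  start at A
  read 'y': A → B
  read 'y': B → B
  read 'y': B → B
  read 'y': B → B
  read 'y': B → B
  read 'y': B → B
  read 'y': B → B
  read 'y': B → B
  end B, accepted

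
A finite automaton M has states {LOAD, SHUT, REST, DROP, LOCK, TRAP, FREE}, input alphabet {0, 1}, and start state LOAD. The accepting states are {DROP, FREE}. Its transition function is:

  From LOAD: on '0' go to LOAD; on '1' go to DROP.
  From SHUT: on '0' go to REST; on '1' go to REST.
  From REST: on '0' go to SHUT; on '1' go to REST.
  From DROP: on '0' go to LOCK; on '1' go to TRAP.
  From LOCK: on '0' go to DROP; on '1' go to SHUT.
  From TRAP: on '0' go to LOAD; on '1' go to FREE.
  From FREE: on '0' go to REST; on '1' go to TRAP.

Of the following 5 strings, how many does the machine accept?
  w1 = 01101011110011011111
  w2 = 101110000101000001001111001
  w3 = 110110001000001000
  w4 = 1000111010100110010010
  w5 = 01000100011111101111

0

w1: LOAD → LOAD → DROP → TRAP → LOAD → DROP → LOCK → SHUT → REST → REST → REST → SHUT → REST → REST → REST → SHUT → REST → REST → REST → REST → REST  → end REST, rejected
w2: LOAD → DROP → LOCK → SHUT → REST → REST → SHUT → REST → SHUT → REST → REST → SHUT → REST → SHUT → REST → SHUT → REST → SHUT → REST → SHUT → REST → REST → REST → REST → REST → SHUT → REST → REST  → end REST, rejected
w3: LOAD → DROP → TRAP → LOAD → DROP → TRAP → LOAD → LOAD → LOAD → DROP → LOCK → DROP → LOCK → DROP → LOCK → SHUT → REST → SHUT → REST  → end REST, rejected
w4: LOAD → DROP → LOCK → DROP → LOCK → SHUT → REST → REST → SHUT → REST → SHUT → REST → SHUT → REST → REST → REST → SHUT → REST → REST → SHUT → REST → REST → SHUT  → end SHUT, rejected
w5: LOAD → LOAD → DROP → LOCK → DROP → LOCK → SHUT → REST → SHUT → REST → REST → REST → REST → REST → REST → REST → SHUT → REST → REST → REST → REST  → end REST, rejected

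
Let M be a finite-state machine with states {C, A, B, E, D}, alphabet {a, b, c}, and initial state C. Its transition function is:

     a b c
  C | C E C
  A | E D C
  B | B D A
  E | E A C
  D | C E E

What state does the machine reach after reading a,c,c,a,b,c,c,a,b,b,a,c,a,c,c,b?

E

start at C
read 'a': C → C
read 'c': C → C
read 'c': C → C
read 'a': C → C
read 'b': C → E
read 'c': E → C
read 'c': C → C
read 'a': C → C
read 'b': C → E
read 'b': E → A
read 'a': A → E
read 'c': E → C
read 'a': C → C
read 'c': C → C
read 'c': C → C
read 'b': C → E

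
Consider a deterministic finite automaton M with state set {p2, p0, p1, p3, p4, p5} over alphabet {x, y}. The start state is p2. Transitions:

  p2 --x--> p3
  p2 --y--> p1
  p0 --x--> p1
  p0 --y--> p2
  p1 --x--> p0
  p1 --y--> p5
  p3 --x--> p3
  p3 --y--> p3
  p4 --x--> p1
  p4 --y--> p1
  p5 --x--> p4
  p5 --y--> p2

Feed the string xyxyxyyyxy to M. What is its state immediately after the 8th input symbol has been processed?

p3

p2 → p3 → p3 → p3 → p3 → p3 → p3 → p3 → p3
After 8 symbols: p3.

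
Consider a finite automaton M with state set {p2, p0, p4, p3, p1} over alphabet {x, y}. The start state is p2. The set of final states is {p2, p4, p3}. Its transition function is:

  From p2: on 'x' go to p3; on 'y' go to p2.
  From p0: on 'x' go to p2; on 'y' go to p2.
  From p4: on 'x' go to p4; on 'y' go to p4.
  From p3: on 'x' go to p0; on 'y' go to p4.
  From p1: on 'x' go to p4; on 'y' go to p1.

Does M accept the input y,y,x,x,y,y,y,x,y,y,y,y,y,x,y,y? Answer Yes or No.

Yes

Trace: p2 -y-> p2 -y-> p2 -x-> p3 -x-> p0 -y-> p2 -y-> p2 -y-> p2 -x-> p3 -y-> p4 -y-> p4 -y-> p4 -y-> p4 -y-> p4 -x-> p4 -y-> p4 -y-> p4
End state p4 is accepting.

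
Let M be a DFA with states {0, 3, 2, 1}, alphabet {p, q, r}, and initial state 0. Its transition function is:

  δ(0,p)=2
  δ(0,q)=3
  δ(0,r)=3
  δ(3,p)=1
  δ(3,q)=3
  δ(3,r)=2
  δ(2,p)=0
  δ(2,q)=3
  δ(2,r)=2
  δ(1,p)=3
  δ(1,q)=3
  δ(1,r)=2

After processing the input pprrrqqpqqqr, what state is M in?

2

0 → 2 → 0 → 3 → 2 → 2 → 3 → 3 → 1 → 3 → 3 → 3 → 2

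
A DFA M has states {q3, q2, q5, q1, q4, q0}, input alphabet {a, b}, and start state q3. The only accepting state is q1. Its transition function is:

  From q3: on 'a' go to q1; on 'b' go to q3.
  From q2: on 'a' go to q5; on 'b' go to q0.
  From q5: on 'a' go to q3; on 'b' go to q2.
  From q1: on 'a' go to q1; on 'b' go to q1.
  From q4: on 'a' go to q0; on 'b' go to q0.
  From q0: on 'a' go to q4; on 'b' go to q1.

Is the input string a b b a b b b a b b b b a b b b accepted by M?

Yes

Trace: q3 -a-> q1 -b-> q1 -b-> q1 -a-> q1 -b-> q1 -b-> q1 -b-> q1 -a-> q1 -b-> q1 -b-> q1 -b-> q1 -b-> q1 -a-> q1 -b-> q1 -b-> q1 -b-> q1
End state q1 is accepting.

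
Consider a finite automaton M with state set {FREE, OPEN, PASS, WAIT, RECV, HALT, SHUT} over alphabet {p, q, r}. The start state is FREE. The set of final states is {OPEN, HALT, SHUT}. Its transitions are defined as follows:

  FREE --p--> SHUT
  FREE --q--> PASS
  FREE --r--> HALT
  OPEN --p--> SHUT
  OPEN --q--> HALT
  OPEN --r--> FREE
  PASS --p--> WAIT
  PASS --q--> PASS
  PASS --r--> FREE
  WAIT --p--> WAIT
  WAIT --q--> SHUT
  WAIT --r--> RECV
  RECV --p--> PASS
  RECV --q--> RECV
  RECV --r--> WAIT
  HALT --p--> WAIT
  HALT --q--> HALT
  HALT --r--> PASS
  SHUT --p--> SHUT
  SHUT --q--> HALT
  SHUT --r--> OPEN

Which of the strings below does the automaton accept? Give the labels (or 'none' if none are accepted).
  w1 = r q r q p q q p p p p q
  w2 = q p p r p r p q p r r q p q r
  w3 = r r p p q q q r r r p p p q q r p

w1

w1: FREE → HALT → HALT → PASS → PASS → WAIT → SHUT → HALT → WAIT → WAIT → WAIT → WAIT → SHUT  → end SHUT, accepted
w2: FREE → PASS → WAIT → WAIT → RECV → PASS → FREE → SHUT → HALT → WAIT → RECV → WAIT → SHUT → SHUT → HALT → PASS  → end PASS, rejected
w3: FREE → HALT → PASS → WAIT → WAIT → SHUT → HALT → HALT → PASS → FREE → HALT → WAIT → WAIT → WAIT → SHUT → HALT → PASS → WAIT  → end WAIT, rejected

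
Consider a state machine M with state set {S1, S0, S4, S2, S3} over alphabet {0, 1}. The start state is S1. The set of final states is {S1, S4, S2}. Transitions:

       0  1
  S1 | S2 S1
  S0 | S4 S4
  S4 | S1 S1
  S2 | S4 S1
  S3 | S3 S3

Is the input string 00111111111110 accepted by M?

Yes

Trace: S1 -0-> S2 -0-> S4 -1-> S1 -1-> S1 -1-> S1 -1-> S1 -1-> S1 -1-> S1 -1-> S1 -1-> S1 -1-> S1 -1-> S1 -1-> S1 -0-> S2
End state S2 is accepting.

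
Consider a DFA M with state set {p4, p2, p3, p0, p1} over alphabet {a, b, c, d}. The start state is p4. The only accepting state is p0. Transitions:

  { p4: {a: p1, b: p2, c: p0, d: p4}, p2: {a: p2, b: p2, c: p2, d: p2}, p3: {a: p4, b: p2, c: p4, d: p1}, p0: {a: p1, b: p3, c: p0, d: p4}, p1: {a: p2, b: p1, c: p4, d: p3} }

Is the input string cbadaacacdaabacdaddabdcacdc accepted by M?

start at p4
read 'c': p4 → p0
read 'b': p0 → p3
read 'a': p3 → p4
read 'd': p4 → p4
read 'a': p4 → p1
read 'a': p1 → p2
read 'c': p2 → p2
read 'a': p2 → p2
read 'c': p2 → p2
read 'd': p2 → p2
read 'a': p2 → p2
read 'a': p2 → p2
read 'b': p2 → p2
read 'a': p2 → p2
read 'c': p2 → p2
read 'd': p2 → p2
read 'a': p2 → p2
read 'd': p2 → p2
read 'd': p2 → p2
read 'a': p2 → p2
read 'b': p2 → p2
read 'd': p2 → p2
read 'c': p2 → p2
read 'a': p2 → p2
read 'c': p2 → p2
read 'd': p2 → p2
read 'c': p2 → p2
End state p2 is not accepting.

No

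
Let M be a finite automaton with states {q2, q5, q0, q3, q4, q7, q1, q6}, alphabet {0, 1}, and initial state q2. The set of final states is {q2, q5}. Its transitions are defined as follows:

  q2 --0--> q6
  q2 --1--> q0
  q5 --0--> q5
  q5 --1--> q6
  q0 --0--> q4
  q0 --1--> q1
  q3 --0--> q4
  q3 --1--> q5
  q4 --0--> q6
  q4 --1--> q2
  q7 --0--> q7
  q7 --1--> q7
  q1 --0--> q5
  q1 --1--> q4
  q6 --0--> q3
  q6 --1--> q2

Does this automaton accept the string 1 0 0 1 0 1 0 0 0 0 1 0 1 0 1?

start at q2
read '1': q2 → q0
read '0': q0 → q4
read '0': q4 → q6
read '1': q6 → q2
read '0': q2 → q6
read '1': q6 → q2
read '0': q2 → q6
read '0': q6 → q3
read '0': q3 → q4
read '0': q4 → q6
read '1': q6 → q2
read '0': q2 → q6
read '1': q6 → q2
read '0': q2 → q6
read '1': q6 → q2
End state q2 is accepting.

Yes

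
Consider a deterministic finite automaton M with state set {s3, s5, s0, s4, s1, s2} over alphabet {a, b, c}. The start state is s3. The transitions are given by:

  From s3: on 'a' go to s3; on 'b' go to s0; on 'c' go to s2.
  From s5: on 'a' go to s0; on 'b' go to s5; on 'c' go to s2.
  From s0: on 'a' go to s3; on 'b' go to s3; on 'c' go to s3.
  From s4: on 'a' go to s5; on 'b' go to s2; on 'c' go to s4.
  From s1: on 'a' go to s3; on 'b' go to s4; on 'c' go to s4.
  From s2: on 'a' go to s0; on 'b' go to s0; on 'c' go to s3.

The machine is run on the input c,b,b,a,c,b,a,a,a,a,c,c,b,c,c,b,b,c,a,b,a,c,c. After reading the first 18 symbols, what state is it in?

s3 → s2 → s0 → s3 → s3 → s2 → s0 → s3 → s3 → s3 → s3 → s2 → s3 → s0 → s3 → s2 → s0 → s3 → s2
After 18 symbols: s2.

s2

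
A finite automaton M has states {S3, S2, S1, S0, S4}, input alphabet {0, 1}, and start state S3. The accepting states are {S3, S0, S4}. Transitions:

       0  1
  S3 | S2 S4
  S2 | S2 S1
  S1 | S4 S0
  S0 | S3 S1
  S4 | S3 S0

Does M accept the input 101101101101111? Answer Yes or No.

Yes

start at S3
read '1': S3 → S4
read '0': S4 → S3
read '1': S3 → S4
read '1': S4 → S0
read '0': S0 → S3
read '1': S3 → S4
read '1': S4 → S0
read '0': S0 → S3
read '1': S3 → S4
read '1': S4 → S0
read '0': S0 → S3
read '1': S3 → S4
read '1': S4 → S0
read '1': S0 → S1
read '1': S1 → S0
End state S0 is accepting.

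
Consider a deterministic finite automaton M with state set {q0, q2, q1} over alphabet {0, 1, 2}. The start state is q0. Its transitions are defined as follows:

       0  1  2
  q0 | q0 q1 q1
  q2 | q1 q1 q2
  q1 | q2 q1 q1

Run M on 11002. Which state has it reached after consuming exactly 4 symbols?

q0 → q1 → q1 → q2 → q1
After 4 symbols: q1.

q1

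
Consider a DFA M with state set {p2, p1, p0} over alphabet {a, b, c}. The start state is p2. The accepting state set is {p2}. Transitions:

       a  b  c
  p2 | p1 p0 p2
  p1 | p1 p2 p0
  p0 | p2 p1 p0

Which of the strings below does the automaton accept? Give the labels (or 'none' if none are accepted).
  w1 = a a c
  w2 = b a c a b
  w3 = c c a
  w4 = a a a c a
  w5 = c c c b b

w2, w4

w1: Trace: p2 -a-> p1 -a-> p1 -c-> p0  → end p0, rejected
w2: Trace: p2 -b-> p0 -a-> p2 -c-> p2 -a-> p1 -b-> p2  → end p2, accepted
w3: Trace: p2 -c-> p2 -c-> p2 -a-> p1  → end p1, rejected
w4: Trace: p2 -a-> p1 -a-> p1 -a-> p1 -c-> p0 -a-> p2  → end p2, accepted
w5: Trace: p2 -c-> p2 -c-> p2 -c-> p2 -b-> p0 -b-> p1  → end p1, rejected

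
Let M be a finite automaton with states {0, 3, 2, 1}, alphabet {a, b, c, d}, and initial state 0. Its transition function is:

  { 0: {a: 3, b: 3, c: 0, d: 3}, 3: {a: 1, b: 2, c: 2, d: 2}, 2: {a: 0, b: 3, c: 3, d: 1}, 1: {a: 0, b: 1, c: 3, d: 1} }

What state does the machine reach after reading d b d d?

Trace: 0 -d-> 3 -b-> 2 -d-> 1 -d-> 1

1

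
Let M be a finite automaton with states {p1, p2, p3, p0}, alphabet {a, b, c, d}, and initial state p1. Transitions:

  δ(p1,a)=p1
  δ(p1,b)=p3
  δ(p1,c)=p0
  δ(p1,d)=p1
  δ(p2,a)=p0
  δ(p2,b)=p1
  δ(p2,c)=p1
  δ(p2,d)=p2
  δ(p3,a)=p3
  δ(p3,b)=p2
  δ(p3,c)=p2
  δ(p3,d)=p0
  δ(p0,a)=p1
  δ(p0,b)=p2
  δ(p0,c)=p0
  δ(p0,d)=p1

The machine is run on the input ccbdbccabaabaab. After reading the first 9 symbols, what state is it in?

p3

start at p1
read 'c': p1 → p0
read 'c': p0 → p0
read 'b': p0 → p2
read 'd': p2 → p2
read 'b': p2 → p1
read 'c': p1 → p0
read 'c': p0 → p0
read 'a': p0 → p1
read 'b': p1 → p3
After 9 symbols: p3.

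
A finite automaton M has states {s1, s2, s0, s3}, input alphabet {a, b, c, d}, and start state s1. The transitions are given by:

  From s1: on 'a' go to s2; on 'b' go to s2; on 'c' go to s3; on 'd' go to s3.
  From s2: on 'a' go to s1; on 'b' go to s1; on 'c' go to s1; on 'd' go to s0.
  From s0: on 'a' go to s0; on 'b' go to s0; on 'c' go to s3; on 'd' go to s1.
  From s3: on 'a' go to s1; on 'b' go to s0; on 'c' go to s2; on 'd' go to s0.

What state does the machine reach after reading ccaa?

s1 → s3 → s2 → s1 → s2

s2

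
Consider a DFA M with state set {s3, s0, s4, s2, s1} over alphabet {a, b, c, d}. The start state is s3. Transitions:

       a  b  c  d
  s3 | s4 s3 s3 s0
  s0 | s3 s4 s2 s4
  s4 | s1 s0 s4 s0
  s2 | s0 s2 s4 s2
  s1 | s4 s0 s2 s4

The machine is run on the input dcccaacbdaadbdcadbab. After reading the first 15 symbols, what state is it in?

s2

s3 → s0 → s2 → s4 → s4 → s1 → s4 → s4 → s0 → s4 → s1 → s4 → s0 → s4 → s0 → s2
After 15 symbols: s2.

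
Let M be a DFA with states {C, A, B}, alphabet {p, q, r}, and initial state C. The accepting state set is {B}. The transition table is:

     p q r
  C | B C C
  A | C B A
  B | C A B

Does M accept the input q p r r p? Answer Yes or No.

Trace: C -q-> C -p-> B -r-> B -r-> B -p-> C
End state C is not accepting.

No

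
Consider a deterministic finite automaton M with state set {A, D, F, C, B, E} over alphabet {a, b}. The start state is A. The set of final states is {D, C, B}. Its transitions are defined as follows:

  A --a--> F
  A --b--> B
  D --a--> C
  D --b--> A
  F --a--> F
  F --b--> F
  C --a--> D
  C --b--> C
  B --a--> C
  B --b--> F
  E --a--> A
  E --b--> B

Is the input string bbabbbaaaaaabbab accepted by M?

Trace: A -b-> B -b-> F -a-> F -b-> F -b-> F -b-> F -a-> F -a-> F -a-> F -a-> F -a-> F -a-> F -b-> F -b-> F -a-> F -b-> F
End state F is not accepting.

No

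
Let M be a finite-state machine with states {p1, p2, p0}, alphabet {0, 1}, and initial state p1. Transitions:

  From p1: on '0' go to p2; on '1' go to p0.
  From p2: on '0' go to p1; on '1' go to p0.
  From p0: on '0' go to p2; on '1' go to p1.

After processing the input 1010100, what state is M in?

start at p1
read '1': p1 → p0
read '0': p0 → p2
read '1': p2 → p0
read '0': p0 → p2
read '1': p2 → p0
read '0': p0 → p2
read '0': p2 → p1

p1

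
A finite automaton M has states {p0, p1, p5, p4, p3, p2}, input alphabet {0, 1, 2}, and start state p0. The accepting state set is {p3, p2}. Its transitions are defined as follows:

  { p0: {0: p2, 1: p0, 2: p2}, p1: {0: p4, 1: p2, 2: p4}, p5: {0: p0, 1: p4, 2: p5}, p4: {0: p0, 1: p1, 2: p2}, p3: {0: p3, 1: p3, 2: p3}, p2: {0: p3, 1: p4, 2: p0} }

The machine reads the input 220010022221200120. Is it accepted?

Trace: p0 -2-> p2 -2-> p0 -0-> p2 -0-> p3 -1-> p3 -0-> p3 -0-> p3 -2-> p3 -2-> p3 -2-> p3 -2-> p3 -1-> p3 -2-> p3 -0-> p3 -0-> p3 -1-> p3 -2-> p3 -0-> p3
End state p3 is accepting.

Yes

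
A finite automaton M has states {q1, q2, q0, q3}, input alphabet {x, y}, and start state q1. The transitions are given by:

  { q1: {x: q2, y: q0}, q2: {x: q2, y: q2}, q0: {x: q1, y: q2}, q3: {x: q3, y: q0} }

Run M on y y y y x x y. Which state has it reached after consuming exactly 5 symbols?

q2

start at q1
read 'y': q1 → q0
read 'y': q0 → q2
read 'y': q2 → q2
read 'y': q2 → q2
read 'x': q2 → q2
After 5 symbols: q2.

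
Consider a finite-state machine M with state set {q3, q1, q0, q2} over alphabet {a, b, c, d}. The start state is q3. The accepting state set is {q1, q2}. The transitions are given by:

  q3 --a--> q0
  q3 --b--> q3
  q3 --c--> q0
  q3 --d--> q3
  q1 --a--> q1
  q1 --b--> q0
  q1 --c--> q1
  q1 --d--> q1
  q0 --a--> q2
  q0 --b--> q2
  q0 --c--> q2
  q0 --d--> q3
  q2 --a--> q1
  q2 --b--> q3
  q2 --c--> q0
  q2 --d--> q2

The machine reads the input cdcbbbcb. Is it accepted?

Trace: q3 -c-> q0 -d-> q3 -c-> q0 -b-> q2 -b-> q3 -b-> q3 -c-> q0 -b-> q2
End state q2 is accepting.

Yes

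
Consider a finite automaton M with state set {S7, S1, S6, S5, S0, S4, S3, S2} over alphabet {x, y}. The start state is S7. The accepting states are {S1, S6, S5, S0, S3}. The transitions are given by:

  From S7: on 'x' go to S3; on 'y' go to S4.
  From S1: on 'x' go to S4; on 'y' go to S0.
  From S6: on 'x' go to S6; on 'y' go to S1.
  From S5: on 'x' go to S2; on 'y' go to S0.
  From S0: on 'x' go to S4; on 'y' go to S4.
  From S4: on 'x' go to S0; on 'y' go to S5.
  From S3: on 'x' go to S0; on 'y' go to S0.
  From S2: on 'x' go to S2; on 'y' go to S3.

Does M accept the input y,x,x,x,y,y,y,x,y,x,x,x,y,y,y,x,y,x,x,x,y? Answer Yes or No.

Trace: S7 -y-> S4 -x-> S0 -x-> S4 -x-> S0 -y-> S4 -y-> S5 -y-> S0 -x-> S4 -y-> S5 -x-> S2 -x-> S2 -x-> S2 -y-> S3 -y-> S0 -y-> S4 -x-> S0 -y-> S4 -x-> S0 -x-> S4 -x-> S0 -y-> S4
End state S4 is not accepting.

No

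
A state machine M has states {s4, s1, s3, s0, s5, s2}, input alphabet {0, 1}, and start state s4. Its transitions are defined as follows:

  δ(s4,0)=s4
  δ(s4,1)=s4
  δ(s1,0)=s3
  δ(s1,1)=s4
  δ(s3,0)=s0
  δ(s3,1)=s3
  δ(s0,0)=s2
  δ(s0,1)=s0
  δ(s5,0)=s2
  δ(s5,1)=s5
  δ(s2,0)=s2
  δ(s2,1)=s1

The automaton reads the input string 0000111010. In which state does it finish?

s4

s4 → s4 → s4 → s4 → s4 → s4 → s4 → s4 → s4 → s4 → s4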